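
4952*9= 44568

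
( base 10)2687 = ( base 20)6e7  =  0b101001111111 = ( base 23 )51j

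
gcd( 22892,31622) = 194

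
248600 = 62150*4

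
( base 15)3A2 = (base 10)827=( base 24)1AB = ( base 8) 1473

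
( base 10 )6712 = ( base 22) dj2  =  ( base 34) 5re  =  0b1101000111000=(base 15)1EC7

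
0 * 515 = 0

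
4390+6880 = 11270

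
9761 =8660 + 1101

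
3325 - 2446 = 879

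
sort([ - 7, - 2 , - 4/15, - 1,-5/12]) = [-7, - 2, - 1, - 5/12, - 4/15 ]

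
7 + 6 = 13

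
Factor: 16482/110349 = 82/549 = 2^1*3^(-2 ) * 41^1 * 61^( - 1 ) 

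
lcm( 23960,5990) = 23960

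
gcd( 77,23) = 1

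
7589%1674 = 893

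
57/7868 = 57/7868 = 0.01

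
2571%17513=2571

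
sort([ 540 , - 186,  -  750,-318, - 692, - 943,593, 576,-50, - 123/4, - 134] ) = [ - 943, - 750 , - 692, - 318,  -  186, - 134, - 50  , - 123/4 , 540,576,593]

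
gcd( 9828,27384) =84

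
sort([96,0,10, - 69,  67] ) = [ - 69, 0,  10 , 67, 96]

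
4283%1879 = 525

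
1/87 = 1/87 = 0.01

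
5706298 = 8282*689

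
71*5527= 392417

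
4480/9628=1120/2407   =  0.47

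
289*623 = 180047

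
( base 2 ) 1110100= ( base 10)116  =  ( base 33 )3H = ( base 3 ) 11022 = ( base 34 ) 3e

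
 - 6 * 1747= - 10482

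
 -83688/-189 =27896/63=   442.79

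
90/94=45/47 =0.96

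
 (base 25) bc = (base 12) 1bb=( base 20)E7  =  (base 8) 437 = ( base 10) 287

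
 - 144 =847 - 991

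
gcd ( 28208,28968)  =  8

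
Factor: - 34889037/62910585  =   - 11629679/20970195 = -3^( - 1)*5^ ( - 1 ) * 173^( - 1) * 8081^( - 1)*11629679^1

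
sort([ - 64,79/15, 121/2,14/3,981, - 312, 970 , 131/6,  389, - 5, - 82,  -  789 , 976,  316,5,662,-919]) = [-919, - 789,  -  312 ,-82, - 64, - 5, 14/3,5 , 79/15, 131/6,121/2,316, 389, 662, 970, 976, 981 ]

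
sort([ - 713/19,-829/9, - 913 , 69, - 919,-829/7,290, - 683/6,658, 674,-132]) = [ - 919,  -  913, - 132,-829/7,-683/6,-829/9,- 713/19,69,290, 658, 674 ]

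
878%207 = 50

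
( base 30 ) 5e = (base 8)244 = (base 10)164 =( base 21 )7h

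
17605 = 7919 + 9686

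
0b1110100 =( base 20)5G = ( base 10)116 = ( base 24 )4K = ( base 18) 68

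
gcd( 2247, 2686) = 1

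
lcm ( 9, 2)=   18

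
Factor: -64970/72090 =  - 73/81  =  -3^ ( - 4)*73^1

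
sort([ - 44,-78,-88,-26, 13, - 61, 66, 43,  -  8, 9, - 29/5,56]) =[ - 88, - 78 , - 61, - 44, - 26, - 8, - 29/5, 9, 13,43,56,66] 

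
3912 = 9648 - 5736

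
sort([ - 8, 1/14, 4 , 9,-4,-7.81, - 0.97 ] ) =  [-8,- 7.81, - 4, - 0.97 , 1/14, 4, 9]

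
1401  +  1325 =2726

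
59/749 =59/749 = 0.08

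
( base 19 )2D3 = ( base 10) 972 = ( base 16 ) 3cc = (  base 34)SK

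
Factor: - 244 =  - 2^2*61^1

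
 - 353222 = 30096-383318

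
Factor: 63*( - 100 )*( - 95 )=2^2*3^2 * 5^3*7^1*19^1  =  598500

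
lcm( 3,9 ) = 9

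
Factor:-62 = -2^1*31^1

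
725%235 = 20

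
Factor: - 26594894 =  - 2^1*3307^1*4021^1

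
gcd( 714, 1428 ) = 714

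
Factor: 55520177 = 113^1 * 491329^1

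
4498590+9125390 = 13623980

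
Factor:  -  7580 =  - 2^2 * 5^1*379^1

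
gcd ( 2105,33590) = 5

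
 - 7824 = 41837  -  49661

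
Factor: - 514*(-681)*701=245373834= 2^1*3^1*227^1*257^1*701^1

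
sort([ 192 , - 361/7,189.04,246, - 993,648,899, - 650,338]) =[ - 993, - 650,-361/7, 189.04,192,246, 338,648 , 899 ] 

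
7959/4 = 7959/4 = 1989.75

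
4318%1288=454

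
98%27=17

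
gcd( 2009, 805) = 7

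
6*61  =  366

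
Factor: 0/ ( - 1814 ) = 0 = 0^1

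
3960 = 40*99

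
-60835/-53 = 60835/53 = 1147.83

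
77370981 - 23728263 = 53642718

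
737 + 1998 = 2735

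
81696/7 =11670 + 6/7 = 11670.86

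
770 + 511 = 1281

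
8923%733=127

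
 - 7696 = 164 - 7860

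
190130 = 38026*5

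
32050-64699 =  - 32649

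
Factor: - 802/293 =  - 2^1*293^( - 1) * 401^1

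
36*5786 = 208296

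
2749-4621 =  - 1872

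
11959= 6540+5419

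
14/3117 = 14/3117 = 0.00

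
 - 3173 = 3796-6969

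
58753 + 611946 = 670699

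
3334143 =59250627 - 55916484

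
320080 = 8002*40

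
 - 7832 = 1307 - 9139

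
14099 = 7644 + 6455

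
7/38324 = 7/38324 = 0.00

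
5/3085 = 1/617= 0.00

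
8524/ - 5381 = - 8524/5381  =  - 1.58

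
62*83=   5146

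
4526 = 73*62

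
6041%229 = 87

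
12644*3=37932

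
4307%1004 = 291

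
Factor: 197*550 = 108350 =2^1*5^2*11^1*197^1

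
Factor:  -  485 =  - 5^1 * 97^1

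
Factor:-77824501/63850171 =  - 7^(-1)* 11^( - 1)*829223^(-1)*77824501^1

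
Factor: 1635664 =2^4 * 102229^1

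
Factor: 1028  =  2^2*257^1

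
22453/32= 701 + 21/32= 701.66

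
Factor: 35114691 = 3^1*11704897^1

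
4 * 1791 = 7164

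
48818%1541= 1047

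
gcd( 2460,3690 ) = 1230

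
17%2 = 1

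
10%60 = 10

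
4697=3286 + 1411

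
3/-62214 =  - 1/20738 = -0.00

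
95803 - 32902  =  62901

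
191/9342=191/9342 = 0.02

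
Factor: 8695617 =3^1*7^1 *414077^1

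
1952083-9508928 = -7556845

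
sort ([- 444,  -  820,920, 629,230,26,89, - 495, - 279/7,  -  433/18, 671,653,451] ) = [ - 820, - 495, - 444, - 279/7, - 433/18,26, 89,230,  451,629,653,671,  920] 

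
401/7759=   401/7759 = 0.05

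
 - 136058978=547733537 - 683792515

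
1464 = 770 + 694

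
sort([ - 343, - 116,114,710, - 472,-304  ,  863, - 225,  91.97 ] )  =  [-472, - 343, - 304, - 225, - 116 , 91.97 , 114, 710,863]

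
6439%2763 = 913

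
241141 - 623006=  -  381865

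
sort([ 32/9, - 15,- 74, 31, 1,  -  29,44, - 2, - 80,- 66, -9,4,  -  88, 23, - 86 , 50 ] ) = [- 88,  -  86,  -  80, - 74, - 66, - 29, - 15, - 9 , - 2,1 , 32/9,4, 23,31,44 , 50] 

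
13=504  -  491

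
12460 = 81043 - 68583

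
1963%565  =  268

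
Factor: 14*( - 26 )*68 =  - 2^4*7^1*13^1*17^1=- 24752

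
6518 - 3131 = 3387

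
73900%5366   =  4142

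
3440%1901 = 1539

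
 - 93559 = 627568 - 721127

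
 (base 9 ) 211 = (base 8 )254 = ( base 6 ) 444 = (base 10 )172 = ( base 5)1142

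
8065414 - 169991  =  7895423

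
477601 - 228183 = 249418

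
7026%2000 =1026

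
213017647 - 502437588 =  - 289419941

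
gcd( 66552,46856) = 8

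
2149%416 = 69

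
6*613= 3678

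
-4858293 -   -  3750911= -1107382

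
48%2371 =48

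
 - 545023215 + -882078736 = -1427101951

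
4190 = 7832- 3642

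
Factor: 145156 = 2^2*11^1*3299^1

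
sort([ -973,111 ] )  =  [ - 973,111]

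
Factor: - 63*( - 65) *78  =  319410 = 2^1*3^3*5^1*7^1*13^2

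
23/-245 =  - 1 + 222/245 =- 0.09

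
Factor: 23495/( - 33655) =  - 37/53 =- 37^1*53^( - 1)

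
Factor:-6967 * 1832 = - 12763544  =  -2^3*229^1*6967^1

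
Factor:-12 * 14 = -168 = -2^3 * 3^1*7^1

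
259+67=326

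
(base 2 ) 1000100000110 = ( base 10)4358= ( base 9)5872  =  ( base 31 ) 4gi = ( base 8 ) 10406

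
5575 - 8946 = -3371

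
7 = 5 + 2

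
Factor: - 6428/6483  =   - 2^2*3^( - 1)*1607^1*2161^( - 1)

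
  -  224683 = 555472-780155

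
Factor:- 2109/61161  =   -29^( - 1)=-1/29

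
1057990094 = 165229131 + 892760963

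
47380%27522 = 19858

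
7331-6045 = 1286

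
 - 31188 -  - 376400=345212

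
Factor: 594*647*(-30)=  - 2^2 * 3^4 * 5^1*11^1*647^1 = -11529540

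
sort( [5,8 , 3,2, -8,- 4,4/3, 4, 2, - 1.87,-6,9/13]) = [ - 8, - 6 , - 4, - 1.87, 9/13,4/3, 2,2, 3,4,5, 8]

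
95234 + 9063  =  104297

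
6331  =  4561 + 1770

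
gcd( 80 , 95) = 5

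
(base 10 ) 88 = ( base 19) 4c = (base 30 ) 2S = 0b1011000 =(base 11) 80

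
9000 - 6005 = 2995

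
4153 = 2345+1808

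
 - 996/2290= - 498/1145 = -0.43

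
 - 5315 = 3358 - 8673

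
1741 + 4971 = 6712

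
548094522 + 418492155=966586677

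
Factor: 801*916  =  2^2*3^2*89^1*229^1 = 733716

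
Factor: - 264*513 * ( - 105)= 14220360= 2^3*3^5*5^1*7^1*11^1*19^1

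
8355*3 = 25065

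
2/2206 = 1/1103=0.00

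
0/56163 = 0 = 0.00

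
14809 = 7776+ 7033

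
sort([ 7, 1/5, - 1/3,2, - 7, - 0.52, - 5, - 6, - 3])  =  [ - 7,-6, - 5,-3,-0.52 , - 1/3,1/5,2,7]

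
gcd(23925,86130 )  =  4785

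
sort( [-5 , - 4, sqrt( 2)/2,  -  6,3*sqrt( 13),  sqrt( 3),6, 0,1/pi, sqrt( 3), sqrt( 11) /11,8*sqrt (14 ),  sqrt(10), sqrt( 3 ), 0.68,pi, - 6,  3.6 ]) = [-6 , - 6, - 5,  -  4, 0,sqrt( 11)/11, 1/pi,0.68, sqrt( 2 ) /2,sqrt( 3) , sqrt (3 ), sqrt( 3),pi,sqrt (10) , 3.6,6,3*sqrt ( 13), 8 *sqrt( 14 )]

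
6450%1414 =794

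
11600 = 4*2900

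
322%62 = 12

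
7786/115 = 67 +81/115 = 67.70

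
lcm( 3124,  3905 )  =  15620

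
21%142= 21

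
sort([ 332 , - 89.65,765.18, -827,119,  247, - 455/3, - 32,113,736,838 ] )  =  [ - 827, - 455/3 ,- 89.65,-32 , 113,  119 , 247,332, 736,765.18,838]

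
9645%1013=528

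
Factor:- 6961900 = - 2^2*5^2*11^1 * 6329^1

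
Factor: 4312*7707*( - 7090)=- 235619020560 = - 2^4*3^1 * 5^1* 7^3*11^1*367^1*709^1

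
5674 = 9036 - 3362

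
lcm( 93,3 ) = 93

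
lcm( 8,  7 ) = 56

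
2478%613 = 26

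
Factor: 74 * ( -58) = - 2^2*29^1*37^1 = -4292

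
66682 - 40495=26187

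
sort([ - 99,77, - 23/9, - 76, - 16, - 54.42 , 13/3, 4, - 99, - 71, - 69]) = [ - 99, - 99 ,-76, - 71, - 69, - 54.42, - 16,-23/9, 4, 13/3,77 ] 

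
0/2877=0 = 0.00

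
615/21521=615/21521  =  0.03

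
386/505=386/505=0.76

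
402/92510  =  201/46255 = 0.00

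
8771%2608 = 947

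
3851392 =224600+3626792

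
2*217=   434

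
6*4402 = 26412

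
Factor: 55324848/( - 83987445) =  - 2^4*5^( - 1 )*67^1*401^( - 1)*13963^( - 1 )*17203^1 = -18441616/27995815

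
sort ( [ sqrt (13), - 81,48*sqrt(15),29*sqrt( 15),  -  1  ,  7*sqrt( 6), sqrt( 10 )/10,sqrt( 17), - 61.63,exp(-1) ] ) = [ - 81, - 61.63, - 1, sqrt( 10) /10, exp(-1),sqrt( 13 ),sqrt( 17), 7*sqrt(6),29*sqrt( 15),48*sqrt( 15)]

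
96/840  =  4/35 = 0.11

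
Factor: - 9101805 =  - 3^1 * 5^1*599^1*1013^1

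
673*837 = 563301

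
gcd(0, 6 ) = 6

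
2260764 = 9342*242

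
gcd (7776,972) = 972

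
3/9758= 3/9758 = 0.00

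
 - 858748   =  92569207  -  93427955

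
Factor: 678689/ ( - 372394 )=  - 61699/33854 = - 2^ ( - 1)*  11^1* 71^1* 79^1*16927^(  -  1)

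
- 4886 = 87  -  4973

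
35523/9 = 3947 = 3947.00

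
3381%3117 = 264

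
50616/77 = 50616/77= 657.35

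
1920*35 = 67200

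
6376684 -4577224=1799460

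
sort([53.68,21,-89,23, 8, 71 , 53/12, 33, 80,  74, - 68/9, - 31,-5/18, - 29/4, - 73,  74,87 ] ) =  [ - 89 ,- 73, - 31, - 68/9, - 29/4, - 5/18,53/12, 8, 21, 23  ,  33, 53.68 , 71,  74, 74,80, 87]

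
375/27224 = 375/27224 = 0.01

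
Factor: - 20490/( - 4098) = 5 = 5^1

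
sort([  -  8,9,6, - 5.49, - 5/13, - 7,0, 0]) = [ - 8,-7, - 5.49,  -  5/13, 0,0,6,9]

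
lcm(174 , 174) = 174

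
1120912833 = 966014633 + 154898200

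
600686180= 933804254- 333118074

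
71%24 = 23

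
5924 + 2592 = 8516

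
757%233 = 58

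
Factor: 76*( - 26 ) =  - 2^3*13^1 * 19^1 = - 1976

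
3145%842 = 619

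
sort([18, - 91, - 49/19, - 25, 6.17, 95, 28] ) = [ - 91,  -  25, - 49/19, 6.17 , 18,  28, 95]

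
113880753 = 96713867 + 17166886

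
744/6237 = 248/2079 = 0.12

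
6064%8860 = 6064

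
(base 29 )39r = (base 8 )5373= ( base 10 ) 2811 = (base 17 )9c6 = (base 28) 3GB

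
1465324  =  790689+674635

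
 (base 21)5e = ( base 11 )A9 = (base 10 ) 119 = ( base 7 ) 230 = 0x77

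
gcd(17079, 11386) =5693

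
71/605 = 71/605 = 0.12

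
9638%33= 2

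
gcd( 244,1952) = 244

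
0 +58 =58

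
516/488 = 1 + 7/122 = 1.06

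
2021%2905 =2021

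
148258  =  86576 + 61682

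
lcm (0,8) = 0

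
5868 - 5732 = 136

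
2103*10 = 21030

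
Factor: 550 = 2^1 * 5^2 *11^1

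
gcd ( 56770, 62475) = 35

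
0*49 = 0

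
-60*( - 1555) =93300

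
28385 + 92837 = 121222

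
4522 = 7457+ - 2935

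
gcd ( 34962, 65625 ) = 3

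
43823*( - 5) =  - 219115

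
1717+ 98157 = 99874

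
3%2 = 1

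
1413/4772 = 1413/4772 = 0.30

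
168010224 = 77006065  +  91004159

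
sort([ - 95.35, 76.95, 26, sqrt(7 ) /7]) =[ - 95.35, sqrt(7) /7, 26,  76.95 ] 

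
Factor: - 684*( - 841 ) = 2^2 * 3^2*19^1 * 29^2 = 575244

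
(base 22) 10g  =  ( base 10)500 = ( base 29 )H7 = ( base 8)764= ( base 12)358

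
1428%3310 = 1428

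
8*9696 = 77568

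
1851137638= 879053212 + 972084426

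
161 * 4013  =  646093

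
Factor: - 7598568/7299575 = - 2^3*3^1*5^( - 2 )*137^1*2311^1 * 291983^ ( - 1)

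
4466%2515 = 1951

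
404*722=291688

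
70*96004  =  6720280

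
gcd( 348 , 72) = 12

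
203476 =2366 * 86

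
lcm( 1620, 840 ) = 22680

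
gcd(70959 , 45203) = 1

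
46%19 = 8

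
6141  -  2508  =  3633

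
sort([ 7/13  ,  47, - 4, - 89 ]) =[ - 89, - 4,7/13,47 ]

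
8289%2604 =477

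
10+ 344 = 354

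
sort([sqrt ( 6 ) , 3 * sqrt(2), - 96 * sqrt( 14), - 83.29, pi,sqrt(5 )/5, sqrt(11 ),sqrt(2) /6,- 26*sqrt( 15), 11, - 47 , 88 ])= [ - 96*  sqrt(14 ) , - 26*sqrt(15), - 83.29 , - 47, sqrt ( 2)/6 , sqrt( 5) /5,  sqrt( 6),  pi,sqrt(11), 3 * sqrt(2 ),  11,88]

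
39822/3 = 13274= 13274.00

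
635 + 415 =1050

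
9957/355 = 9957/355= 28.05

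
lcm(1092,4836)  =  33852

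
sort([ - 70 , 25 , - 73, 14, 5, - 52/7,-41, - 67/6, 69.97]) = [ - 73, - 70, - 41, - 67/6,  -  52/7,5, 14, 25, 69.97 ] 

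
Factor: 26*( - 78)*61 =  - 123708 = -2^2*3^1*13^2*61^1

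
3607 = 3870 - 263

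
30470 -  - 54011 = 84481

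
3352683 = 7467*449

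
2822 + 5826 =8648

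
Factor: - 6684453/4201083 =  - 742717/466787 = -  466787^( - 1)*742717^1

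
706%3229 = 706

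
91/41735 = 91/41735 = 0.00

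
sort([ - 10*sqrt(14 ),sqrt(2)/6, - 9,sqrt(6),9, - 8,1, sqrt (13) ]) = [ - 10*sqrt( 14), - 9, - 8,sqrt( 2)/6, 1, sqrt( 6 ),sqrt (13),9] 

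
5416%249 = 187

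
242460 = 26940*9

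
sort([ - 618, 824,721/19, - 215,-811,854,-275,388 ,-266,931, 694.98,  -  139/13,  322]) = [ - 811, - 618,-275,-266, - 215,-139/13,  721/19,322,388, 694.98, 824, 854,931] 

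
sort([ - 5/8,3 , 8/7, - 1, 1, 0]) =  [ - 1, - 5/8,0, 1  ,  8/7, 3]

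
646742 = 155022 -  - 491720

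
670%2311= 670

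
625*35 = 21875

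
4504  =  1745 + 2759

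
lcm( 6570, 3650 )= 32850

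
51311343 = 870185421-818874078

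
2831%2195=636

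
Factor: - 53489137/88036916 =- 2^(-2)*11^( - 1)*13^1*23^(  -  1)*29^1*53^1*2677^1*86993^ (-1)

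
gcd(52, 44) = 4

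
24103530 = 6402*3765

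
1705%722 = 261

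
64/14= 32/7  =  4.57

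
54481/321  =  169 + 232/321 = 169.72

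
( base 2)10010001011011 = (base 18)1AD1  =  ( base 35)7kw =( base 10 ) 9307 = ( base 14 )356b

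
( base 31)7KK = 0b1110011000111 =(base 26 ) AN9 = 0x1CC7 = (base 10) 7367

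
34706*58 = 2012948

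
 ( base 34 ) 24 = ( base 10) 72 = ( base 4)1020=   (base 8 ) 110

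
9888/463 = 9888/463=   21.36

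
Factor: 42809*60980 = 2610492820 = 2^2*5^1*13^1*37^1*89^1*3049^1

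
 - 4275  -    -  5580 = 1305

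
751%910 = 751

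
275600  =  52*5300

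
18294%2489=871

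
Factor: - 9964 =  - 2^2 * 47^1*53^1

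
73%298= 73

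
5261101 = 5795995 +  - 534894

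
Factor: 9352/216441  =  2^3*3^( - 2)*7^1*167^1*24049^ ( - 1)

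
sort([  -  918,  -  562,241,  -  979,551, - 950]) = [ - 979,-950,- 918, - 562,241, 551 ] 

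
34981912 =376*93037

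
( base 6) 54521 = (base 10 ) 7537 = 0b1110101110001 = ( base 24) D21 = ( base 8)16561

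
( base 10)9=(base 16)9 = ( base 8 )11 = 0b1001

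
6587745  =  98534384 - 91946639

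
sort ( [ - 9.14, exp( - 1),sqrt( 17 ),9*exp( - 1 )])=[-9.14, exp( - 1),9*exp( - 1 ),sqrt( 17)]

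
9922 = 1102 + 8820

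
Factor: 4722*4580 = 21626760 = 2^3*3^1 * 5^1*229^1*787^1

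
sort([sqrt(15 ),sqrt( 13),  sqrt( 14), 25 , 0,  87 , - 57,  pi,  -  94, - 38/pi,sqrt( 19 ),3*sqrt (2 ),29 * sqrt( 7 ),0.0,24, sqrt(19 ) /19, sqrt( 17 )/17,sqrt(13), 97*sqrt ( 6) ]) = [- 94, -57,-38/pi,  0,0.0, sqrt(19)/19, sqrt( 17 )/17, pi,  sqrt( 13), sqrt( 13), sqrt(14 ), sqrt (15 ), 3  *sqrt(2 ), sqrt( 19), 24, 25,29*sqrt( 7),87,  97*sqrt( 6 )]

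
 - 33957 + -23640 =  - 57597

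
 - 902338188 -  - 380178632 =-522159556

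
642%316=10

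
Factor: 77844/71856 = 2^(-2 )*3^( - 1)*13^1 = 13/12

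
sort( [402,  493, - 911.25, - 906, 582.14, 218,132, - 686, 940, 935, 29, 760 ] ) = [ -911.25,  -  906,-686, 29, 132,218, 402, 493, 582.14, 760, 935,940]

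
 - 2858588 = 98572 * ( -29)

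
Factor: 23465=5^1 * 13^1*19^2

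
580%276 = 28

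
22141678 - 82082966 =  - 59941288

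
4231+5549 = 9780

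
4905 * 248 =1216440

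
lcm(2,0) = 0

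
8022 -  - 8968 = 16990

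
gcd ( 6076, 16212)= 28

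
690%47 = 32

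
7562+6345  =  13907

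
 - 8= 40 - 48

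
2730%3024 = 2730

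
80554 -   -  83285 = 163839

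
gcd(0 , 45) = 45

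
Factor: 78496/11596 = 88/13 = 2^3 *11^1*13^( - 1 )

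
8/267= 8/267 = 0.03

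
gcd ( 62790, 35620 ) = 130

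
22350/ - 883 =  - 26 + 608/883 = - 25.31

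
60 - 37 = 23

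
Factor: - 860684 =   -  2^2*11^1*31^1*631^1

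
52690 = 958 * 55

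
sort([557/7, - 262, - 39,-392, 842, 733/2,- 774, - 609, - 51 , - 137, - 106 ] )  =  [-774, - 609,-392, - 262, - 137, - 106, - 51, - 39, 557/7,733/2,842]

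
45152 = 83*544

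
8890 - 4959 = 3931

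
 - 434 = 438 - 872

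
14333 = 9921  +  4412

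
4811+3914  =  8725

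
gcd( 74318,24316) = 2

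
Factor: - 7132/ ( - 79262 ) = 2^1*1783^1*39631^( -1 ) = 3566/39631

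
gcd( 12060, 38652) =12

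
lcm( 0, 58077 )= 0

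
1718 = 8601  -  6883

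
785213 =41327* 19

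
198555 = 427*465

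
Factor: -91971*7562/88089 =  - 2^1*3^1*11^1*19^1*199^1*929^1*29363^( - 1) =- 231828234/29363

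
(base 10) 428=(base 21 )k8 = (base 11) 35A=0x1ac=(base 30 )e8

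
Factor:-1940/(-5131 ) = 2^2*5^1*7^( - 1 )*97^1*733^( - 1 ) 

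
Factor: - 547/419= - 419^( - 1 )*547^1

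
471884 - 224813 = 247071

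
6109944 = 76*80394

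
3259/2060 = 3259/2060 = 1.58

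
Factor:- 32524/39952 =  - 8131/9988 = -2^( - 2)*11^(-1)*47^1*173^1*227^(-1)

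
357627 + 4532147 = 4889774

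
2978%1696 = 1282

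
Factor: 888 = 2^3*3^1*37^1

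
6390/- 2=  - 3195 + 0/1 = - 3195.00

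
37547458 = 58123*646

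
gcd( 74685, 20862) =3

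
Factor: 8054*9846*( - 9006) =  - 714172954104 = -2^3*3^3*19^1*79^1* 547^1*4027^1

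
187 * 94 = 17578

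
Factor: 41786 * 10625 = 443976250  =  2^1 * 5^4*17^2*1229^1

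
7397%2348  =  353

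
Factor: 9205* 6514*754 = 2^2*5^1*7^1*13^1*29^1*263^1*3257^1 = 45210872980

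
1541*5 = 7705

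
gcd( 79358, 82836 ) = 2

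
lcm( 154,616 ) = 616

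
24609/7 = 24609/7 = 3515.57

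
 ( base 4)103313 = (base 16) 4f7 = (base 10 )1271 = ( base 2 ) 10011110111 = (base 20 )33B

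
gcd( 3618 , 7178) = 2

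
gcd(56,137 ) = 1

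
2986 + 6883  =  9869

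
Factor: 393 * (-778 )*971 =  - 2^1 * 3^1*131^1*389^1*971^1 = -296887134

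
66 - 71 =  - 5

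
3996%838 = 644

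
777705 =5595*139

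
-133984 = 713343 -847327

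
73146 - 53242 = 19904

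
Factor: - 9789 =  - 3^1*13^1*251^1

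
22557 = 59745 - 37188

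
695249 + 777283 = 1472532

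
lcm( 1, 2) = 2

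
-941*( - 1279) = 1203539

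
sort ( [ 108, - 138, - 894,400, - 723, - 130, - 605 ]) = [ - 894, - 723  , - 605, - 138, - 130, 108,400]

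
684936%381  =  279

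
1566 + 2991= 4557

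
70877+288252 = 359129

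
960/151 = 960/151 = 6.36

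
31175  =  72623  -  41448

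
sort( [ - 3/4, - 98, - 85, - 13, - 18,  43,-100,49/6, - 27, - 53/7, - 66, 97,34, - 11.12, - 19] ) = [- 100, - 98,  -  85, - 66, - 27, - 19, - 18,- 13,-11.12, - 53/7, - 3/4, 49/6, 34, 43, 97]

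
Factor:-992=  - 2^5 *31^1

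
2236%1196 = 1040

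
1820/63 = 28+8/9= 28.89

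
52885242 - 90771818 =-37886576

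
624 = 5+619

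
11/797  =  11/797 = 0.01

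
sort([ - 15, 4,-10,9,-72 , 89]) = [ - 72, - 15, - 10, 4, 9, 89 ]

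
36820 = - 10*(  -  3682 )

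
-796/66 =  - 398/33 = - 12.06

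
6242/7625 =6242/7625 = 0.82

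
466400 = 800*583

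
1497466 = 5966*251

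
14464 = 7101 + 7363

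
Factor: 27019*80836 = 2184107884  =  2^2*7^1*41^1*659^1*2887^1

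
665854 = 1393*478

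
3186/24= 132 + 3/4 = 132.75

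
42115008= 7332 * 5744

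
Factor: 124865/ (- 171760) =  - 2^( - 4)*13^1*17^1*19^( - 1) = - 221/304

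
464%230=4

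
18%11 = 7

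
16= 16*1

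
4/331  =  4/331 = 0.01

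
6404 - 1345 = 5059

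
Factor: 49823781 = 3^1 * 7^1*2372561^1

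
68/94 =34/47= 0.72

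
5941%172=93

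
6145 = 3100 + 3045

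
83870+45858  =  129728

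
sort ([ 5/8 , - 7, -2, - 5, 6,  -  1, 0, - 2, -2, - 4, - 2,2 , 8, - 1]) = [ - 7 , - 5,  -  4,-2, - 2,  -  2, - 2, - 1, - 1, 0, 5/8,2,6,8] 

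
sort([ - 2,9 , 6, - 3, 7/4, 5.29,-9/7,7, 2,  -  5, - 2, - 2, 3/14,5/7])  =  [ - 5, - 3 ,  -  2, -2,-2, - 9/7, 3/14, 5/7, 7/4,2,5.29,6,7,9 ] 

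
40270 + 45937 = 86207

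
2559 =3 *853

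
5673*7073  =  40125129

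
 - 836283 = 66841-903124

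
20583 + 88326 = 108909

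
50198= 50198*1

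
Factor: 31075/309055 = 5^1*11^1 * 547^( - 1)  =  55/547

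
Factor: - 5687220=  - 2^2*3^1*5^1*7^1*11^1 * 1231^1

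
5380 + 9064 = 14444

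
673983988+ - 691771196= - 17787208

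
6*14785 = 88710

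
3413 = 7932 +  - 4519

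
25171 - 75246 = -50075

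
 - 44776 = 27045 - 71821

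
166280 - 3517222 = -3350942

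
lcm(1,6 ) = 6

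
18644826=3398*5487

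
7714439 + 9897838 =17612277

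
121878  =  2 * 60939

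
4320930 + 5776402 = 10097332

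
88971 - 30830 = 58141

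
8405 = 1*8405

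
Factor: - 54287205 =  - 3^1*5^1 *7^1*17^2*1789^1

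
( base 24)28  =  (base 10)56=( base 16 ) 38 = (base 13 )44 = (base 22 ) 2c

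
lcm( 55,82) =4510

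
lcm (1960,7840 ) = 7840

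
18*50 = 900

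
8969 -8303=666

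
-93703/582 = - 93703/582 =- 161.00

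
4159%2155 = 2004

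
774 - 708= 66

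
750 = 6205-5455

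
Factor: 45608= 2^3*5701^1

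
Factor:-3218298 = -2^1*3^1* 23^1*23321^1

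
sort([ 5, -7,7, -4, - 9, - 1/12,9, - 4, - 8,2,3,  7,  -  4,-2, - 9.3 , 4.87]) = [-9.3,-9,-8, - 7 , - 4, - 4,-4, - 2,-1/12,2,  3,4.87,  5,7, 7,9]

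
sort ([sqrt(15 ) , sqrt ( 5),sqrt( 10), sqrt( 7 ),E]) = [ sqrt( 5 ),sqrt (7), E,sqrt( 10),sqrt(15)]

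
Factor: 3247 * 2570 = 8344790 = 2^1*5^1*17^1 * 191^1*257^1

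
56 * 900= 50400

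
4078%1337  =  67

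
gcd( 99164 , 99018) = 2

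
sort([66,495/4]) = [ 66,495/4 ]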